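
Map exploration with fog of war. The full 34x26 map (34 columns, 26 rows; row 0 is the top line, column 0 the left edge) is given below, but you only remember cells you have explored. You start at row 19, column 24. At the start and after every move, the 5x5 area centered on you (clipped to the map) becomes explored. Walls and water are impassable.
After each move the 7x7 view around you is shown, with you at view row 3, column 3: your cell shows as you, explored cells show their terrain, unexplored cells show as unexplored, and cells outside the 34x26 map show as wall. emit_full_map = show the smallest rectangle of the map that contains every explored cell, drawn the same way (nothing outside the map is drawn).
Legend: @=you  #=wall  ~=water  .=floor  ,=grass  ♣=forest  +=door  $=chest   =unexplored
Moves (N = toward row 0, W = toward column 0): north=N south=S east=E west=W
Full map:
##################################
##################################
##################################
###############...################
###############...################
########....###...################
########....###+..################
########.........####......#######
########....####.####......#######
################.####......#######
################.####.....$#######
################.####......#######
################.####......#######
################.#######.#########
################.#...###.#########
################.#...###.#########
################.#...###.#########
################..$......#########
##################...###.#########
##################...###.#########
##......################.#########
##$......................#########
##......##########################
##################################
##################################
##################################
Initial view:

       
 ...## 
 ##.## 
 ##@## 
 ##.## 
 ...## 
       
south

 ...## 
 ##.## 
 ##.## 
 ##@## 
 ...## 
 ##### 
       

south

 ##.## 
 ##.## 
 ##.## 
 ..@## 
 ##### 
 ##### 
       

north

 ...## 
 ##.## 
 ##.## 
 ##@## 
 ...## 
 ##### 
 ##### 

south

 ##.## 
 ##.## 
 ##.## 
 ..@## 
 ##### 
 ##### 
       

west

  ##.##
 ###.##
 ###.##
 ..@.##
 ######
 ######
       

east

 ##.## 
###.## 
###.## 
...@## 
###### 
###### 
       

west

  ##.##
 ###.##
 ###.##
 ..@.##
 ######
 ######
       

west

   ##.#
 .###.#
 ####.#
 ..@..#
 ######
 ######
       

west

    ##.
 ..###.
 #####.
 ..@...
 ######
 ######
       

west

     ##
 ...###
 ######
 ..@...
 ######
 ######
       

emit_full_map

    ...##
    ##.##
...###.##
######.##
..@....##
#########
#########

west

      #
 #...##
 ######
 ..@...
 ######
 ######
       

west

       
 ##...#
 ######
 ..@...
 ######
 ######
       

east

      #
##...##
#######
...@...
#######
#######
       

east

     ##
#...###
#######
...@...
#######
#######
       

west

      #
##...##
#######
...@...
#######
#######
       

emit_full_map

      ...##
      ##.##
##...###.##
########.##
...@.....##
###########
###########

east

     ##
#...###
#######
...@...
#######
#######
       

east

    ##.
...###.
######.
...@...
#######
#######
       


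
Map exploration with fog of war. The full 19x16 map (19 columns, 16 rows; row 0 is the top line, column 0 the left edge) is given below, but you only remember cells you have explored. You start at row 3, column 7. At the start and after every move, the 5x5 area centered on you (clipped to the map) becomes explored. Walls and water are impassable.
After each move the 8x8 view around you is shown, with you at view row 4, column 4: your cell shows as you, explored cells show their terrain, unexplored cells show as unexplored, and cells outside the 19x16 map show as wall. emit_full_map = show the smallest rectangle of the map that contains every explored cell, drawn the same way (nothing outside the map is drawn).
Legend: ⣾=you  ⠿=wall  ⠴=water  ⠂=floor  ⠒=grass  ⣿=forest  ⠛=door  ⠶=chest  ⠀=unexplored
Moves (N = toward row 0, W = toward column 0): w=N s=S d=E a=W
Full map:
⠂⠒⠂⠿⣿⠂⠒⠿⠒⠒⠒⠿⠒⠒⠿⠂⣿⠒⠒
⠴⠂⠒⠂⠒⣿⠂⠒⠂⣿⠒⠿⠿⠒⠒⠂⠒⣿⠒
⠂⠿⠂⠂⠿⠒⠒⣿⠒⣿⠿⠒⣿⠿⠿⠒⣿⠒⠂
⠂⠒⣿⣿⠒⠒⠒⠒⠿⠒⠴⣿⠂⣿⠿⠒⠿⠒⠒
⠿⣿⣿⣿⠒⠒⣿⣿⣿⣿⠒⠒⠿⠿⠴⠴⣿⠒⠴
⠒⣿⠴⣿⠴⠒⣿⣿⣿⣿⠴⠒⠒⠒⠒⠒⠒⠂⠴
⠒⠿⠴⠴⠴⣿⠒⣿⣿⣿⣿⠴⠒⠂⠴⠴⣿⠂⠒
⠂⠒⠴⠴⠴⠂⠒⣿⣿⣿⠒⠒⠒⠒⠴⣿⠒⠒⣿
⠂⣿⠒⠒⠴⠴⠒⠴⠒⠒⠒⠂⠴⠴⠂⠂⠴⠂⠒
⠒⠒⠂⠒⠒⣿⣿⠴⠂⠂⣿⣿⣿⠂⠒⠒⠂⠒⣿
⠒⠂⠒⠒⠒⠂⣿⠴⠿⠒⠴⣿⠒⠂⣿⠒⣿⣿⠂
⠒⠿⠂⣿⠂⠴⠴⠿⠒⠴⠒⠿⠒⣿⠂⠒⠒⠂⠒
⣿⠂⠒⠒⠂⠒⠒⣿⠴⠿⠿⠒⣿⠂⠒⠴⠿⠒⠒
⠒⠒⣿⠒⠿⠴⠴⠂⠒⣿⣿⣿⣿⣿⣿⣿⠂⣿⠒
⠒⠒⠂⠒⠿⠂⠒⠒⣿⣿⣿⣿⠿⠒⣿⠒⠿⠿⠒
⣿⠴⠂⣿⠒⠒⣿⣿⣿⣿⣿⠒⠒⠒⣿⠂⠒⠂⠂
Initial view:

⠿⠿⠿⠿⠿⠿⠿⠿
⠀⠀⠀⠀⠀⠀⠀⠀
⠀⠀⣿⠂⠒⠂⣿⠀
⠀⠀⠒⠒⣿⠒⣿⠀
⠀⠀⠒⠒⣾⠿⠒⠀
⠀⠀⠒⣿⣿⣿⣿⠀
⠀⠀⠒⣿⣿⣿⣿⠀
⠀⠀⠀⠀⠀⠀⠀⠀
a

⠿⠿⠿⠿⠿⠿⠿⠿
⠀⠀⠀⠀⠀⠀⠀⠀
⠀⠀⠒⣿⠂⠒⠂⣿
⠀⠀⠿⠒⠒⣿⠒⣿
⠀⠀⠒⠒⣾⠒⠿⠒
⠀⠀⠒⠒⣿⣿⣿⣿
⠀⠀⠴⠒⣿⣿⣿⣿
⠀⠀⠀⠀⠀⠀⠀⠀

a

⠿⠿⠿⠿⠿⠿⠿⠿
⠀⠀⠀⠀⠀⠀⠀⠀
⠀⠀⠂⠒⣿⠂⠒⠂
⠀⠀⠂⠿⠒⠒⣿⠒
⠀⠀⣿⠒⣾⠒⠒⠿
⠀⠀⣿⠒⠒⣿⣿⣿
⠀⠀⣿⠴⠒⣿⣿⣿
⠀⠀⠀⠀⠀⠀⠀⠀

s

⠀⠀⠀⠀⠀⠀⠀⠀
⠀⠀⠂⠒⣿⠂⠒⠂
⠀⠀⠂⠿⠒⠒⣿⠒
⠀⠀⣿⠒⠒⠒⠒⠿
⠀⠀⣿⠒⣾⣿⣿⣿
⠀⠀⣿⠴⠒⣿⣿⣿
⠀⠀⠴⠴⣿⠒⣿⠀
⠀⠀⠀⠀⠀⠀⠀⠀

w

⠿⠿⠿⠿⠿⠿⠿⠿
⠀⠀⠀⠀⠀⠀⠀⠀
⠀⠀⠂⠒⣿⠂⠒⠂
⠀⠀⠂⠿⠒⠒⣿⠒
⠀⠀⣿⠒⣾⠒⠒⠿
⠀⠀⣿⠒⠒⣿⣿⣿
⠀⠀⣿⠴⠒⣿⣿⣿
⠀⠀⠴⠴⣿⠒⣿⠀

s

⠀⠀⠀⠀⠀⠀⠀⠀
⠀⠀⠂⠒⣿⠂⠒⠂
⠀⠀⠂⠿⠒⠒⣿⠒
⠀⠀⣿⠒⠒⠒⠒⠿
⠀⠀⣿⠒⣾⣿⣿⣿
⠀⠀⣿⠴⠒⣿⣿⣿
⠀⠀⠴⠴⣿⠒⣿⠀
⠀⠀⠀⠀⠀⠀⠀⠀

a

⠀⠀⠀⠀⠀⠀⠀⠀
⠀⠀⠀⠂⠒⣿⠂⠒
⠀⠀⠂⠂⠿⠒⠒⣿
⠀⠀⣿⣿⠒⠒⠒⠒
⠀⠀⣿⣿⣾⠒⣿⣿
⠀⠀⠴⣿⠴⠒⣿⣿
⠀⠀⠴⠴⠴⣿⠒⣿
⠀⠀⠀⠀⠀⠀⠀⠀

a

⠿⠀⠀⠀⠀⠀⠀⠀
⠿⠀⠀⠀⠂⠒⣿⠂
⠿⠀⠿⠂⠂⠿⠒⠒
⠿⠀⠒⣿⣿⠒⠒⠒
⠿⠀⣿⣿⣾⠒⠒⣿
⠿⠀⣿⠴⣿⠴⠒⣿
⠿⠀⠿⠴⠴⠴⣿⠒
⠿⠀⠀⠀⠀⠀⠀⠀

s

⠿⠀⠀⠀⠂⠒⣿⠂
⠿⠀⠿⠂⠂⠿⠒⠒
⠿⠀⠒⣿⣿⠒⠒⠒
⠿⠀⣿⣿⣿⠒⠒⣿
⠿⠀⣿⠴⣾⠴⠒⣿
⠿⠀⠿⠴⠴⠴⣿⠒
⠿⠀⠒⠴⠴⠴⠂⠀
⠿⠀⠀⠀⠀⠀⠀⠀

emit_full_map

⠀⠀⠂⠒⣿⠂⠒⠂⣿
⠿⠂⠂⠿⠒⠒⣿⠒⣿
⠒⣿⣿⠒⠒⠒⠒⠿⠒
⣿⣿⣿⠒⠒⣿⣿⣿⣿
⣿⠴⣾⠴⠒⣿⣿⣿⣿
⠿⠴⠴⠴⣿⠒⣿⠀⠀
⠒⠴⠴⠴⠂⠀⠀⠀⠀

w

⠿⠀⠀⠀⠀⠀⠀⠀
⠿⠀⠀⠀⠂⠒⣿⠂
⠿⠀⠿⠂⠂⠿⠒⠒
⠿⠀⠒⣿⣿⠒⠒⠒
⠿⠀⣿⣿⣾⠒⠒⣿
⠿⠀⣿⠴⣿⠴⠒⣿
⠿⠀⠿⠴⠴⠴⣿⠒
⠿⠀⠒⠴⠴⠴⠂⠀

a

⠿⠿⠀⠀⠀⠀⠀⠀
⠿⠿⠀⠀⠀⠂⠒⣿
⠿⠿⠂⠿⠂⠂⠿⠒
⠿⠿⠂⠒⣿⣿⠒⠒
⠿⠿⠿⣿⣾⣿⠒⠒
⠿⠿⠒⣿⠴⣿⠴⠒
⠿⠿⠒⠿⠴⠴⠴⣿
⠿⠿⠀⠒⠴⠴⠴⠂

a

⠿⠿⠿⠀⠀⠀⠀⠀
⠿⠿⠿⠀⠀⠀⠂⠒
⠿⠿⠿⠂⠿⠂⠂⠿
⠿⠿⠿⠂⠒⣿⣿⠒
⠿⠿⠿⠿⣾⣿⣿⠒
⠿⠿⠿⠒⣿⠴⣿⠴
⠿⠿⠿⠒⠿⠴⠴⠴
⠿⠿⠿⠀⠒⠴⠴⠴

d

⠿⠿⠀⠀⠀⠀⠀⠀
⠿⠿⠀⠀⠀⠂⠒⣿
⠿⠿⠂⠿⠂⠂⠿⠒
⠿⠿⠂⠒⣿⣿⠒⠒
⠿⠿⠿⣿⣾⣿⠒⠒
⠿⠿⠒⣿⠴⣿⠴⠒
⠿⠿⠒⠿⠴⠴⠴⣿
⠿⠿⠀⠒⠴⠴⠴⠂

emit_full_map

⠀⠀⠀⠂⠒⣿⠂⠒⠂⣿
⠂⠿⠂⠂⠿⠒⠒⣿⠒⣿
⠂⠒⣿⣿⠒⠒⠒⠒⠿⠒
⠿⣿⣾⣿⠒⠒⣿⣿⣿⣿
⠒⣿⠴⣿⠴⠒⣿⣿⣿⣿
⠒⠿⠴⠴⠴⣿⠒⣿⠀⠀
⠀⠒⠴⠴⠴⠂⠀⠀⠀⠀


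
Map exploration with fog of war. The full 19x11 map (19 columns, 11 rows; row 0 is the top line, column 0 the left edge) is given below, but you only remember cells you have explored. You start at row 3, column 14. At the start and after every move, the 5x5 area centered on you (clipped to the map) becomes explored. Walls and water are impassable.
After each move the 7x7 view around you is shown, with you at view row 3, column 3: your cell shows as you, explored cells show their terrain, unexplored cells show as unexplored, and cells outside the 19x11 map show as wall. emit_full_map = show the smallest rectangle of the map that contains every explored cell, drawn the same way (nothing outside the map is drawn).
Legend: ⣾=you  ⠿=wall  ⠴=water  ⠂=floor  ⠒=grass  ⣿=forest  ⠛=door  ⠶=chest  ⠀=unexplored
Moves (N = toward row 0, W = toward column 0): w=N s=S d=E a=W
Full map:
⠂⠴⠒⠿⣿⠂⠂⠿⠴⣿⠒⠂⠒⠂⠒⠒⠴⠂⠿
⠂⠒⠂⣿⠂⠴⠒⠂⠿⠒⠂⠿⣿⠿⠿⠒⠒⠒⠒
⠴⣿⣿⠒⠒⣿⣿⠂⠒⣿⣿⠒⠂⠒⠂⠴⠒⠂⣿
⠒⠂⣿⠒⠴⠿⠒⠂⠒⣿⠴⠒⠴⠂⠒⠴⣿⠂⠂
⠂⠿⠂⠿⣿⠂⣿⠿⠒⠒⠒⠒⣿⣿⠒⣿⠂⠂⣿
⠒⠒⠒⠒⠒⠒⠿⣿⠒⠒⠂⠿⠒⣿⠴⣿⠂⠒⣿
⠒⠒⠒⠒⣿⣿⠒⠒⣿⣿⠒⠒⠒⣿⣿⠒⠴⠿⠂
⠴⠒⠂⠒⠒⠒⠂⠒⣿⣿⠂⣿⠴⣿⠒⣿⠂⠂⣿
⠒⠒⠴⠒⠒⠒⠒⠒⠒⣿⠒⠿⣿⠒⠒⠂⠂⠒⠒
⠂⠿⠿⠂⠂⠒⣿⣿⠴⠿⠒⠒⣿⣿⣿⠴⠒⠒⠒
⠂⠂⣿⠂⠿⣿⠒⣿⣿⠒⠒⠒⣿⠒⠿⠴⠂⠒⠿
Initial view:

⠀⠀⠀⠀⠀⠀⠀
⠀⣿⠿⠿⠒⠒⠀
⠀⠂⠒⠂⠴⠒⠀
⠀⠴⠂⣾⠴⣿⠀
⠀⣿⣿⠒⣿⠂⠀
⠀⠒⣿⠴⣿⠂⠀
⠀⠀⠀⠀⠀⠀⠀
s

⠀⣿⠿⠿⠒⠒⠀
⠀⠂⠒⠂⠴⠒⠀
⠀⠴⠂⠒⠴⣿⠀
⠀⣿⣿⣾⣿⠂⠀
⠀⠒⣿⠴⣿⠂⠀
⠀⠒⣿⣿⠒⠴⠀
⠀⠀⠀⠀⠀⠀⠀

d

⣿⠿⠿⠒⠒⠀⠀
⠂⠒⠂⠴⠒⠂⠀
⠴⠂⠒⠴⣿⠂⠀
⣿⣿⠒⣾⠂⠂⠀
⠒⣿⠴⣿⠂⠒⠀
⠒⣿⣿⠒⠴⠿⠀
⠀⠀⠀⠀⠀⠀⠀

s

⠂⠒⠂⠴⠒⠂⠀
⠴⠂⠒⠴⣿⠂⠀
⣿⣿⠒⣿⠂⠂⠀
⠒⣿⠴⣾⠂⠒⠀
⠒⣿⣿⠒⠴⠿⠀
⠀⣿⠒⣿⠂⠂⠀
⠀⠀⠀⠀⠀⠀⠀

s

⠴⠂⠒⠴⣿⠂⠀
⣿⣿⠒⣿⠂⠂⠀
⠒⣿⠴⣿⠂⠒⠀
⠒⣿⣿⣾⠴⠿⠀
⠀⣿⠒⣿⠂⠂⠀
⠀⠒⠒⠂⠂⠒⠀
⠀⠀⠀⠀⠀⠀⠀

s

⣿⣿⠒⣿⠂⠂⠀
⠒⣿⠴⣿⠂⠒⠀
⠒⣿⣿⠒⠴⠿⠀
⠀⣿⠒⣾⠂⠂⠀
⠀⠒⠒⠂⠂⠒⠀
⠀⣿⣿⠴⠒⠒⠀
⠀⠀⠀⠀⠀⠀⠀

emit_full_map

⣿⠿⠿⠒⠒⠀
⠂⠒⠂⠴⠒⠂
⠴⠂⠒⠴⣿⠂
⣿⣿⠒⣿⠂⠂
⠒⣿⠴⣿⠂⠒
⠒⣿⣿⠒⠴⠿
⠀⣿⠒⣾⠂⠂
⠀⠒⠒⠂⠂⠒
⠀⣿⣿⠴⠒⠒

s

⠒⣿⠴⣿⠂⠒⠀
⠒⣿⣿⠒⠴⠿⠀
⠀⣿⠒⣿⠂⠂⠀
⠀⠒⠒⣾⠂⠒⠀
⠀⣿⣿⠴⠒⠒⠀
⠀⠒⠿⠴⠂⠒⠀
⠿⠿⠿⠿⠿⠿⠿

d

⣿⠴⣿⠂⠒⠀⠿
⣿⣿⠒⠴⠿⠂⠿
⣿⠒⣿⠂⠂⣿⠿
⠒⠒⠂⣾⠒⠒⠿
⣿⣿⠴⠒⠒⠒⠿
⠒⠿⠴⠂⠒⠿⠿
⠿⠿⠿⠿⠿⠿⠿

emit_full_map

⣿⠿⠿⠒⠒⠀⠀
⠂⠒⠂⠴⠒⠂⠀
⠴⠂⠒⠴⣿⠂⠀
⣿⣿⠒⣿⠂⠂⠀
⠒⣿⠴⣿⠂⠒⠀
⠒⣿⣿⠒⠴⠿⠂
⠀⣿⠒⣿⠂⠂⣿
⠀⠒⠒⠂⣾⠒⠒
⠀⣿⣿⠴⠒⠒⠒
⠀⠒⠿⠴⠂⠒⠿


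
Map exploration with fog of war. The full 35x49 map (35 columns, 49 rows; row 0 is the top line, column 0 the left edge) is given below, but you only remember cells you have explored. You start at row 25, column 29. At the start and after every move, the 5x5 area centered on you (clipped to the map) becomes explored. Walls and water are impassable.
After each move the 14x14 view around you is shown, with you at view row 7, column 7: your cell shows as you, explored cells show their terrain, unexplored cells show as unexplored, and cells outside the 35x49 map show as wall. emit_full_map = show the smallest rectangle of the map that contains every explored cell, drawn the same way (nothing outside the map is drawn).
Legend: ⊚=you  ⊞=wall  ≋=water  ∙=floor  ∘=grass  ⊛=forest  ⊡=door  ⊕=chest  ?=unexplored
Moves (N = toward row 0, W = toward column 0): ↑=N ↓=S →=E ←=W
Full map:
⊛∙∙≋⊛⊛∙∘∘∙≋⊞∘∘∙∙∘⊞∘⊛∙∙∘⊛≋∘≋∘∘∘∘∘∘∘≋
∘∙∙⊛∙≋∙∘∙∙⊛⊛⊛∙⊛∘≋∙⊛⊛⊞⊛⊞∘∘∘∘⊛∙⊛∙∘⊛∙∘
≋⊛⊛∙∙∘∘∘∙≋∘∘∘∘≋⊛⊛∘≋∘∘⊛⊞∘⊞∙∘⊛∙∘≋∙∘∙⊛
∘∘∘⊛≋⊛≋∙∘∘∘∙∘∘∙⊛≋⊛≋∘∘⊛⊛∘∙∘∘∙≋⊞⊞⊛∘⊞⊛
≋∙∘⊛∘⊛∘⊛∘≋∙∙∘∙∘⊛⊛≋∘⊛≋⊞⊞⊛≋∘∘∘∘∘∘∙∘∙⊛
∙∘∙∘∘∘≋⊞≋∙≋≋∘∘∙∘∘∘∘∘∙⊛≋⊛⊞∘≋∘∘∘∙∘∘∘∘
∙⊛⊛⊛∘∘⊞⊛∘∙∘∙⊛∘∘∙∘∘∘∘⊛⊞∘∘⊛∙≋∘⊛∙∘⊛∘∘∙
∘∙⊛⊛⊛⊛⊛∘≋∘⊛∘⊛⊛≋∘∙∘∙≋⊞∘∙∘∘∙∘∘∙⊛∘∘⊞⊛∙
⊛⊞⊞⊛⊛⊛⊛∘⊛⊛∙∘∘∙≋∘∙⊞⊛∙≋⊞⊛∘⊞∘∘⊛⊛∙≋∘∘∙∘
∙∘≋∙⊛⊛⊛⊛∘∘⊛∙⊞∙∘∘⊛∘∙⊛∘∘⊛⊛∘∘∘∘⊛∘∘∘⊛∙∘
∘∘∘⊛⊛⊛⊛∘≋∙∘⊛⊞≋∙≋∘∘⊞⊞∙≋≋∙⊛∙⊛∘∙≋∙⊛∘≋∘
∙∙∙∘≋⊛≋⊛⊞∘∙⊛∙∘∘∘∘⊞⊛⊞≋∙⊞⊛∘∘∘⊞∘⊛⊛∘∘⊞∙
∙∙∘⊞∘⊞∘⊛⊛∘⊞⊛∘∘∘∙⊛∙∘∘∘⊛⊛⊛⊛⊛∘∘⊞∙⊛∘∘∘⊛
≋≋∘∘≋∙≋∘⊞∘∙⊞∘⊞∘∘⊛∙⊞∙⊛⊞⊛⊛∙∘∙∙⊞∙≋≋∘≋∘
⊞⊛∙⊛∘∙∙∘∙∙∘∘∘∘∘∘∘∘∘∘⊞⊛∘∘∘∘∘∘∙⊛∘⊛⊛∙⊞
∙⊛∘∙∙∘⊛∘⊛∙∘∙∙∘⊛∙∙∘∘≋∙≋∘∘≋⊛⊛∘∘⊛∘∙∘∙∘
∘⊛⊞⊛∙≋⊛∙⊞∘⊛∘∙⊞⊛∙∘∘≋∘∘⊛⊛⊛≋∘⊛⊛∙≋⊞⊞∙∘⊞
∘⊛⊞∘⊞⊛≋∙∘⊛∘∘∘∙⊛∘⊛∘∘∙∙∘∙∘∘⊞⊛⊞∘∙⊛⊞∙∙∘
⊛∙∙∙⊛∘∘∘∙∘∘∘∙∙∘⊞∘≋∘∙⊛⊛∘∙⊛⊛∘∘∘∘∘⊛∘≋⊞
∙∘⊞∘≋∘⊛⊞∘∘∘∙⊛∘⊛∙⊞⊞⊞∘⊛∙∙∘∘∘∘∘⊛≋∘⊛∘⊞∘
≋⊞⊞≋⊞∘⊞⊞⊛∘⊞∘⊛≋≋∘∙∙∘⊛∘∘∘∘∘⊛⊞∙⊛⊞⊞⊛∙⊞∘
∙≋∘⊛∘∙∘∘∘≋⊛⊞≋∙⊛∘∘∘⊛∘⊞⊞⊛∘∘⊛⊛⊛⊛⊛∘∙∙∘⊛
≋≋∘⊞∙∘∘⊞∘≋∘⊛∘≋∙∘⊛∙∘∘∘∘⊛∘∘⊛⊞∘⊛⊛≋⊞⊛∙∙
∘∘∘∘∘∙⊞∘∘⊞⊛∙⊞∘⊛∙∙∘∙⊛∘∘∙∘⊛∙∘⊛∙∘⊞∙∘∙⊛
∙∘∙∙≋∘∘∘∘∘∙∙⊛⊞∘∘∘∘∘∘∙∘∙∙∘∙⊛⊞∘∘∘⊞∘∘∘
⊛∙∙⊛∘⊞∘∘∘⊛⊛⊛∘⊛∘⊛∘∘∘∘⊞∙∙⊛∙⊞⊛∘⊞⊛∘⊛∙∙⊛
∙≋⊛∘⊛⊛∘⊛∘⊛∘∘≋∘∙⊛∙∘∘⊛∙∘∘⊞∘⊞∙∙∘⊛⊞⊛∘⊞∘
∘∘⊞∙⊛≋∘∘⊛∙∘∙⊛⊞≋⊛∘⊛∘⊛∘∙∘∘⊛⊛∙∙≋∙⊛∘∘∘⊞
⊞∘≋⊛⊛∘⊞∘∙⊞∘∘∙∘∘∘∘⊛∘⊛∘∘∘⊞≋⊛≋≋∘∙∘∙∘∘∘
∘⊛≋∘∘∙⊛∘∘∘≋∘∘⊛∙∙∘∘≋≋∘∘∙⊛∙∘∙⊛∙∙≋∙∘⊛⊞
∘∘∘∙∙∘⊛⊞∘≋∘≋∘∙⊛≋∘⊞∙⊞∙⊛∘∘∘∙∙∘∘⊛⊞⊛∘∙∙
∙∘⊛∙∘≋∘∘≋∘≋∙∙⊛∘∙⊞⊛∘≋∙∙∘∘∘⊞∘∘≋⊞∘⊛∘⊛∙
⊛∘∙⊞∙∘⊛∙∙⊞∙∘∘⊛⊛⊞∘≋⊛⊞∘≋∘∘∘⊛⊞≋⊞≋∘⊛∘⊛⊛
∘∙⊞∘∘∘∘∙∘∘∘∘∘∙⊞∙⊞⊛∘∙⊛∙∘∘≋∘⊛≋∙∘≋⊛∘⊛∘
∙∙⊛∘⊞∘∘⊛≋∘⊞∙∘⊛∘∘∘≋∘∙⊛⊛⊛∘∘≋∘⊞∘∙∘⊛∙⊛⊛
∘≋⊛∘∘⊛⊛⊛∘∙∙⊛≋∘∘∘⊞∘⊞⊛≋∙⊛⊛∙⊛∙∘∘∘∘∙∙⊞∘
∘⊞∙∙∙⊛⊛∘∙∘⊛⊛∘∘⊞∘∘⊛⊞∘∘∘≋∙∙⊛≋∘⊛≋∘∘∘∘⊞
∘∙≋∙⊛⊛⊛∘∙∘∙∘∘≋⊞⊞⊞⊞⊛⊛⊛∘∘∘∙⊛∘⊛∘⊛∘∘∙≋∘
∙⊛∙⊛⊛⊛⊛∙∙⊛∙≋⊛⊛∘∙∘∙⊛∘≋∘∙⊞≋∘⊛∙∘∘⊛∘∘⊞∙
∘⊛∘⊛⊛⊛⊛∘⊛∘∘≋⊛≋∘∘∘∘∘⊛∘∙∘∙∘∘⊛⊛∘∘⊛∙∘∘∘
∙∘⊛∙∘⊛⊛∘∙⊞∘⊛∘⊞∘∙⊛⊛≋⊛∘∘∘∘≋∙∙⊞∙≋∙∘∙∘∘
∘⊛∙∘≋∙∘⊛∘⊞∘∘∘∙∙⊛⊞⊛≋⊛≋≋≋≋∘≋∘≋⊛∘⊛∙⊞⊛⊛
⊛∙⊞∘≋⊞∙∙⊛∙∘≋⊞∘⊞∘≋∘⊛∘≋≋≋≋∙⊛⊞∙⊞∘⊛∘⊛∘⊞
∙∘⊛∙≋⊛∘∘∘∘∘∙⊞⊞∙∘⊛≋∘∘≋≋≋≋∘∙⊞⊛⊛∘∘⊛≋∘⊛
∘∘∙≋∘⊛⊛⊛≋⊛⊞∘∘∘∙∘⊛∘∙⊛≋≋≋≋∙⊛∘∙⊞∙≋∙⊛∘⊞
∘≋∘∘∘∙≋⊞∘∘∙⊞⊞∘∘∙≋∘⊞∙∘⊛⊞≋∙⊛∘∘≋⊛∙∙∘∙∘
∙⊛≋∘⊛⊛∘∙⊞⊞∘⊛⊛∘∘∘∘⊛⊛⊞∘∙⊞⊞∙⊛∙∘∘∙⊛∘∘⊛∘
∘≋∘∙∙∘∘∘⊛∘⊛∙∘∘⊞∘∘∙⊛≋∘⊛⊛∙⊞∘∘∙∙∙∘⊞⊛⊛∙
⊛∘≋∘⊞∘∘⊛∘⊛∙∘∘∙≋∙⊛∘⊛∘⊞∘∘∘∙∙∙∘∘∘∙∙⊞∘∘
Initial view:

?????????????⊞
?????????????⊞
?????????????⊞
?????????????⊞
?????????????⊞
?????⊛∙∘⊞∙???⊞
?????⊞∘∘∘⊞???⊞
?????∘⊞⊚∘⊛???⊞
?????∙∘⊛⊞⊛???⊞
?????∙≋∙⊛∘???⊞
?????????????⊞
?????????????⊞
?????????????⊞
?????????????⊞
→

????????????⊞⊞
????????????⊞⊞
????????????⊞⊞
????????????⊞⊞
????????????⊞⊞
????⊛∙∘⊞∙∘??⊞⊞
????⊞∘∘∘⊞∘??⊞⊞
????∘⊞⊛⊚⊛∙??⊞⊞
????∙∘⊛⊞⊛∘??⊞⊞
????∙≋∙⊛∘∘??⊞⊞
????????????⊞⊞
????????????⊞⊞
????????????⊞⊞
????????????⊞⊞

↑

????????????⊞⊞
????????????⊞⊞
????????????⊞⊞
????????????⊞⊞
????????????⊞⊞
?????⊛⊛≋⊞⊛??⊞⊞
????⊛∙∘⊞∙∘??⊞⊞
????⊞∘∘⊚⊞∘??⊞⊞
????∘⊞⊛∘⊛∙??⊞⊞
????∙∘⊛⊞⊛∘??⊞⊞
????∙≋∙⊛∘∘??⊞⊞
????????????⊞⊞
????????????⊞⊞
????????????⊞⊞

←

?????????????⊞
?????????????⊞
?????????????⊞
?????????????⊞
?????????????⊞
?????∘⊛⊛≋⊞⊛??⊞
?????⊛∙∘⊞∙∘??⊞
?????⊞∘⊚∘⊞∘??⊞
?????∘⊞⊛∘⊛∙??⊞
?????∙∘⊛⊞⊛∘??⊞
?????∙≋∙⊛∘∘??⊞
?????????????⊞
?????????????⊞
?????????????⊞

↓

?????????????⊞
?????????????⊞
?????????????⊞
?????????????⊞
?????∘⊛⊛≋⊞⊛??⊞
?????⊛∙∘⊞∙∘??⊞
?????⊞∘∘∘⊞∘??⊞
?????∘⊞⊚∘⊛∙??⊞
?????∙∘⊛⊞⊛∘??⊞
?????∙≋∙⊛∘∘??⊞
?????????????⊞
?????????????⊞
?????????????⊞
?????????????⊞

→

????????????⊞⊞
????????????⊞⊞
????????????⊞⊞
????????????⊞⊞
????∘⊛⊛≋⊞⊛??⊞⊞
????⊛∙∘⊞∙∘??⊞⊞
????⊞∘∘∘⊞∘??⊞⊞
????∘⊞⊛⊚⊛∙??⊞⊞
????∙∘⊛⊞⊛∘??⊞⊞
????∙≋∙⊛∘∘??⊞⊞
????????????⊞⊞
????????????⊞⊞
????????????⊞⊞
????????????⊞⊞

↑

????????????⊞⊞
????????????⊞⊞
????????????⊞⊞
????????????⊞⊞
????????????⊞⊞
????∘⊛⊛≋⊞⊛??⊞⊞
????⊛∙∘⊞∙∘??⊞⊞
????⊞∘∘⊚⊞∘??⊞⊞
????∘⊞⊛∘⊛∙??⊞⊞
????∙∘⊛⊞⊛∘??⊞⊞
????∙≋∙⊛∘∘??⊞⊞
????????????⊞⊞
????????????⊞⊞
????????????⊞⊞

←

?????????????⊞
?????????????⊞
?????????????⊞
?????????????⊞
?????????????⊞
?????∘⊛⊛≋⊞⊛??⊞
?????⊛∙∘⊞∙∘??⊞
?????⊞∘⊚∘⊞∘??⊞
?????∘⊞⊛∘⊛∙??⊞
?????∙∘⊛⊞⊛∘??⊞
?????∙≋∙⊛∘∘??⊞
?????????????⊞
?????????????⊞
?????????????⊞

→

????????????⊞⊞
????????????⊞⊞
????????????⊞⊞
????????????⊞⊞
????????????⊞⊞
????∘⊛⊛≋⊞⊛??⊞⊞
????⊛∙∘⊞∙∘??⊞⊞
????⊞∘∘⊚⊞∘??⊞⊞
????∘⊞⊛∘⊛∙??⊞⊞
????∙∘⊛⊞⊛∘??⊞⊞
????∙≋∙⊛∘∘??⊞⊞
????????????⊞⊞
????????????⊞⊞
????????????⊞⊞

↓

????????????⊞⊞
????????????⊞⊞
????????????⊞⊞
????????????⊞⊞
????∘⊛⊛≋⊞⊛??⊞⊞
????⊛∙∘⊞∙∘??⊞⊞
????⊞∘∘∘⊞∘??⊞⊞
????∘⊞⊛⊚⊛∙??⊞⊞
????∙∘⊛⊞⊛∘??⊞⊞
????∙≋∙⊛∘∘??⊞⊞
????????????⊞⊞
????????????⊞⊞
????????????⊞⊞
????????????⊞⊞

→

???????????⊞⊞⊞
???????????⊞⊞⊞
???????????⊞⊞⊞
???????????⊞⊞⊞
???∘⊛⊛≋⊞⊛??⊞⊞⊞
???⊛∙∘⊞∙∘∙?⊞⊞⊞
???⊞∘∘∘⊞∘∘?⊞⊞⊞
???∘⊞⊛∘⊚∙∙?⊞⊞⊞
???∙∘⊛⊞⊛∘⊞?⊞⊞⊞
???∙≋∙⊛∘∘∘?⊞⊞⊞
???????????⊞⊞⊞
???????????⊞⊞⊞
???????????⊞⊞⊞
???????????⊞⊞⊞

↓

???????????⊞⊞⊞
???????????⊞⊞⊞
???????????⊞⊞⊞
???∘⊛⊛≋⊞⊛??⊞⊞⊞
???⊛∙∘⊞∙∘∙?⊞⊞⊞
???⊞∘∘∘⊞∘∘?⊞⊞⊞
???∘⊞⊛∘⊛∙∙?⊞⊞⊞
???∙∘⊛⊞⊚∘⊞?⊞⊞⊞
???∙≋∙⊛∘∘∘?⊞⊞⊞
?????∙∘∙∘∘?⊞⊞⊞
???????????⊞⊞⊞
???????????⊞⊞⊞
???????????⊞⊞⊞
???????????⊞⊞⊞

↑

???????????⊞⊞⊞
???????????⊞⊞⊞
???????????⊞⊞⊞
???????????⊞⊞⊞
???∘⊛⊛≋⊞⊛??⊞⊞⊞
???⊛∙∘⊞∙∘∙?⊞⊞⊞
???⊞∘∘∘⊞∘∘?⊞⊞⊞
???∘⊞⊛∘⊚∙∙?⊞⊞⊞
???∙∘⊛⊞⊛∘⊞?⊞⊞⊞
???∙≋∙⊛∘∘∘?⊞⊞⊞
?????∙∘∙∘∘?⊞⊞⊞
???????????⊞⊞⊞
???????????⊞⊞⊞
???????????⊞⊞⊞

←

????????????⊞⊞
????????????⊞⊞
????????????⊞⊞
????????????⊞⊞
????∘⊛⊛≋⊞⊛??⊞⊞
????⊛∙∘⊞∙∘∙?⊞⊞
????⊞∘∘∘⊞∘∘?⊞⊞
????∘⊞⊛⊚⊛∙∙?⊞⊞
????∙∘⊛⊞⊛∘⊞?⊞⊞
????∙≋∙⊛∘∘∘?⊞⊞
??????∙∘∙∘∘?⊞⊞
????????????⊞⊞
????????????⊞⊞
????????????⊞⊞

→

???????????⊞⊞⊞
???????????⊞⊞⊞
???????????⊞⊞⊞
???????????⊞⊞⊞
???∘⊛⊛≋⊞⊛??⊞⊞⊞
???⊛∙∘⊞∙∘∙?⊞⊞⊞
???⊞∘∘∘⊞∘∘?⊞⊞⊞
???∘⊞⊛∘⊚∙∙?⊞⊞⊞
???∙∘⊛⊞⊛∘⊞?⊞⊞⊞
???∙≋∙⊛∘∘∘?⊞⊞⊞
?????∙∘∙∘∘?⊞⊞⊞
???????????⊞⊞⊞
???????????⊞⊞⊞
???????????⊞⊞⊞

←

????????????⊞⊞
????????????⊞⊞
????????????⊞⊞
????????????⊞⊞
????∘⊛⊛≋⊞⊛??⊞⊞
????⊛∙∘⊞∙∘∙?⊞⊞
????⊞∘∘∘⊞∘∘?⊞⊞
????∘⊞⊛⊚⊛∙∙?⊞⊞
????∙∘⊛⊞⊛∘⊞?⊞⊞
????∙≋∙⊛∘∘∘?⊞⊞
??????∙∘∙∘∘?⊞⊞
????????????⊞⊞
????????????⊞⊞
????????????⊞⊞

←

?????????????⊞
?????????????⊞
?????????????⊞
?????????????⊞
?????∘⊛⊛≋⊞⊛??⊞
?????⊛∙∘⊞∙∘∙?⊞
?????⊞∘∘∘⊞∘∘?⊞
?????∘⊞⊚∘⊛∙∙?⊞
?????∙∘⊛⊞⊛∘⊞?⊞
?????∙≋∙⊛∘∘∘?⊞
???????∙∘∙∘∘?⊞
?????????????⊞
?????????????⊞
?????????????⊞

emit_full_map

∘⊛⊛≋⊞⊛?
⊛∙∘⊞∙∘∙
⊞∘∘∘⊞∘∘
∘⊞⊚∘⊛∙∙
∙∘⊛⊞⊛∘⊞
∙≋∙⊛∘∘∘
??∙∘∙∘∘


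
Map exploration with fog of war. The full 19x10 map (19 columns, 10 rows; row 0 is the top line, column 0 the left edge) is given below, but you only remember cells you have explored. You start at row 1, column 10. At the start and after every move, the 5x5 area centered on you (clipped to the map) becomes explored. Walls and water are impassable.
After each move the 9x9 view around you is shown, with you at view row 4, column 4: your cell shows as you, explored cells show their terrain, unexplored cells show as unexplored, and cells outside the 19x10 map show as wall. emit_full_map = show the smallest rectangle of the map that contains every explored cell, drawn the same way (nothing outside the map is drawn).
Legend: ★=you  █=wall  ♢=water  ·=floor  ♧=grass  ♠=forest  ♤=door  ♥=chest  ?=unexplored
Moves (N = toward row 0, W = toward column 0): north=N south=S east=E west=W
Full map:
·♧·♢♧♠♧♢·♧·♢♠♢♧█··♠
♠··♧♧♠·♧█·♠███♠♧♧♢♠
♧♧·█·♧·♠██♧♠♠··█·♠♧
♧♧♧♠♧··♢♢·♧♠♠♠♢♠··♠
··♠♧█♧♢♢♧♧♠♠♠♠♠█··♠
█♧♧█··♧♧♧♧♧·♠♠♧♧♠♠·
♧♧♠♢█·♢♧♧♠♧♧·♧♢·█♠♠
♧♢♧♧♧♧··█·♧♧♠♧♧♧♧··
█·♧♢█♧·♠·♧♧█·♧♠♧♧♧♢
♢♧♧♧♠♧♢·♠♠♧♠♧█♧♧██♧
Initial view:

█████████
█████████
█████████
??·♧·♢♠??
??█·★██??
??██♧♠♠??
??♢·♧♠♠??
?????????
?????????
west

█████████
█████████
█████████
??♢·♧·♢♠?
??♧█★♠██?
??♠██♧♠♠?
??♢♢·♧♠♠?
?????????
?????????

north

█████████
█████████
█████████
█████████
??♢·★·♢♠?
??♧█·♠██?
??♠██♧♠♠?
??♢♢·♧♠♠?
?????????

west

█████████
█████████
█████████
█████████
??♧♢★♧·♢♠
??·♧█·♠██
??·♠██♧♠♠
???♢♢·♧♠♠
?????????

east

█████████
█████████
█████████
█████████
?♧♢·★·♢♠?
?·♧█·♠██?
?·♠██♧♠♠?
??♢♢·♧♠♠?
?????????

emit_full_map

♧♢·★·♢♠
·♧█·♠██
·♠██♧♠♠
?♢♢·♧♠♠

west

█████████
█████████
█████████
█████████
??♧♢★♧·♢♠
??·♧█·♠██
??·♠██♧♠♠
???♢♢·♧♠♠
?????????

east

█████████
█████████
█████████
█████████
?♧♢·★·♢♠?
?·♧█·♠██?
?·♠██♧♠♠?
??♢♢·♧♠♠?
?????????

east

█████████
█████████
█████████
█████████
♧♢·♧★♢♠??
·♧█·♠██??
·♠██♧♠♠??
?♢♢·♧♠♠??
?????????

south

█████████
█████████
█████████
♧♢·♧·♢♠??
·♧█·★██??
·♠██♧♠♠??
?♢♢·♧♠♠??
?????????
?????????

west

█████████
█████████
█████████
?♧♢·♧·♢♠?
?·♧█★♠██?
?·♠██♧♠♠?
??♢♢·♧♠♠?
?????????
?????????

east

█████████
█████████
█████████
♧♢·♧·♢♠??
·♧█·★██??
·♠██♧♠♠??
?♢♢·♧♠♠??
?????????
?????????

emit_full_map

♧♢·♧·♢♠
·♧█·★██
·♠██♧♠♠
?♢♢·♧♠♠

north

█████████
█████████
█████████
█████████
♧♢·♧★♢♠??
·♧█·♠██??
·♠██♧♠♠??
?♢♢·♧♠♠??
?????????


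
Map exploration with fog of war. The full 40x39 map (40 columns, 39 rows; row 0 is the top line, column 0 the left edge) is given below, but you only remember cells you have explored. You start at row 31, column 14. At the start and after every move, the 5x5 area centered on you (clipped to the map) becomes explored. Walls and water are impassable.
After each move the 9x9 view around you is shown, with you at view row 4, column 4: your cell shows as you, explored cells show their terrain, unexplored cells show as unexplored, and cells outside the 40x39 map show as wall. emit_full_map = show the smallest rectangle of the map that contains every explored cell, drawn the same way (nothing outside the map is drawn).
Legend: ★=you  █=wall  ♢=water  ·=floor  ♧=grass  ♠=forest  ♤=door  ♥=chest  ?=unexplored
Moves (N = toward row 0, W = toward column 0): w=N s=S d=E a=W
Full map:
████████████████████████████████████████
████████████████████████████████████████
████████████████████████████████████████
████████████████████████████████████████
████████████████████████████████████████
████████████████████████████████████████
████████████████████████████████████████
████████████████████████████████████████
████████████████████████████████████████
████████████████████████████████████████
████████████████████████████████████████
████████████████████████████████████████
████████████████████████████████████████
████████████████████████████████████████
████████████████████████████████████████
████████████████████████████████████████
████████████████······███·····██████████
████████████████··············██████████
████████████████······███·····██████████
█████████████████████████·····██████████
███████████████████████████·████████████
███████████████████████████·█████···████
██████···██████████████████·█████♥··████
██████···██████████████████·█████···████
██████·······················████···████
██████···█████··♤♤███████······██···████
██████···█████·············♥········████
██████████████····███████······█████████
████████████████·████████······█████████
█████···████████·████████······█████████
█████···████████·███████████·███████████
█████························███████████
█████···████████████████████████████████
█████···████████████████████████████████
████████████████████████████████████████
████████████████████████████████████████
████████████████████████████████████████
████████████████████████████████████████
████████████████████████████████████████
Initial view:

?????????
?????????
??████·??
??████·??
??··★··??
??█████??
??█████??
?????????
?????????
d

?????????
?????????
?████·█??
?████·█??
?···★··??
?██████??
?██████??
?????????
?????????

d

?????????
?????????
████·██??
████·██??
····★··??
███████??
███████??
?????????
?????????

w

?????????
?????????
??██·██??
████·██??
████★██??
·······??
███████??
███████??
?????????

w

?????????
?????????
??····█??
??██·██??
████★██??
████·██??
·······??
███████??
███████??

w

?????????
?????????
??·····??
??····█??
??██★██??
████·██??
████·██??
·······??
███████??

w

?????????
?????????
??··♤♤█??
??·····??
??··★·█??
??██·██??
████·██??
████·██??
·······??

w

?????????
?????????
??·····??
??··♤♤█??
??··★··??
??····█??
??██·██??
████·██??
████·██??

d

?????????
?????????
?······??
?··♤♤██??
?···★··??
?····██??
?██·███??
███·██???
███·██???

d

?????????
?????????
·······??
··♤♤███??
····★··??
····███??
██·████??
██·██????
██·██????

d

?????????
?????????
·······??
·♤♤████??
····★··??
···████??
█·█████??
█·██?????
█·██?????

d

?????????
?????????
·······??
♤♤█████??
····★··??
··█████??
·██████??
·██??????
·██??????

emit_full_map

??·········
??··♤♤█████
??······★··
??····█████
??██·██████
████·██????
████·██????
·······????
███████????
███████????

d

?????????
?????????
·······??
♤██████??
····★··??
·██████??
███████??
██???????
██???????

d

?????????
?????????
·······??
███████??
····★··??
███████??
███████??
█????????
█????????

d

?????????
?????????
·······??
██████·??
····★··??
██████·??
██████·??
?????????
?????????

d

?????????
?????????
·······??
█████··??
····★··??
█████··??
█████··??
?????????
?????????

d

?????????
?????????
·······??
████···??
····★·♥??
████···??
████···??
?????????
?????????

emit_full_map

??··············
??··♤♤███████···
??···········★·♥
??····███████···
??██·████████···
████·██?????????
████·██?????????
·······?????????
███████?????????
███████?????????

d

?????????
?????????
·······??
███····??
····★♥·??
███····??
███····??
?????????
?????????

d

?????????
?????????
······█??
██·····??
····★··??
██·····??
██·····??
?????????
?????????

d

?????????
?????????
·····██??
█······??
···♥★··??
█······??
█······??
?????????
?????????

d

?????????
?????????
····███??
······█??
··♥·★··??
······█??
······█??
?????????
?????????

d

?????????
?????????
···████??
·····██??
·♥··★··??
·····██??
·····██??
?????????
?????????

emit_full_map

??···············████
??··♤♤███████······██
??·············♥··★··
??····███████······██
??██·████████······██
████·██??????????????
████·██??????????????
·······??????????????
███████??????????????
███████??????????????

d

?????????
?????????
··████·??
····██·??
♥···★··??
····███??
····███??
?????????
?????????

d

?????????
?????????
·████··??
···██··??
····★··??
···████??
···████??
?????????
?????????

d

?????????
?????????
████···??
··██···??
····★··??
··█████??
··█████??
?????????
?????????

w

?????????
?????????
??██···??
████···??
··██★··??
·······??
··█████??
··█████??
?????????

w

?????????
?????????
??██♥··??
??██···??
████★··??
··██···??
·······??
··█████??
··█████??

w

?????????
?????????
??██···??
??██♥··??
??██★··??
████···??
··██···??
·······??
··█████??

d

?????????
?????????
?██···█??
?██♥··█??
?██·★·█??
███···█??
·██···█??
······???
·█████???

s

?????????
?██···█??
?██♥··█??
?██···█??
███·★·█??
·██···█??
······█??
·█████???
·█████???

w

?????????
?????????
?██···█??
?██♥··█??
?██·★·█??
███···█??
·██···█??
······█??
·█████???

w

?????????
?????????
??█████??
?██···█??
?██♥★·█??
?██···█??
███···█??
·██···█??
······█??

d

?????????
?????????
?██████??
██···██??
██♥·★██??
██···██??
██···██??
██···█???
·····█???

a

?????????
?????????
??██████?
?██···██?
?██♥★·██?
?██···██?
███···██?
·██···█??
······█??

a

?????????
?????????
??███████
??██···██
??██★··██
??██···██
████···██
··██···█?
·······█?

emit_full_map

???????????????????███████
???????????????????██···██
???????????????????██★··██
???????????????????██···██
??···············████···██
??··♤♤███████······██···█?
??·············♥········█?
??····███████······█████??
??██·████████······█████??
████·██???????????????????
████·██???????????????????
·······???????????????????
███████???????????????????
███████???????????????????


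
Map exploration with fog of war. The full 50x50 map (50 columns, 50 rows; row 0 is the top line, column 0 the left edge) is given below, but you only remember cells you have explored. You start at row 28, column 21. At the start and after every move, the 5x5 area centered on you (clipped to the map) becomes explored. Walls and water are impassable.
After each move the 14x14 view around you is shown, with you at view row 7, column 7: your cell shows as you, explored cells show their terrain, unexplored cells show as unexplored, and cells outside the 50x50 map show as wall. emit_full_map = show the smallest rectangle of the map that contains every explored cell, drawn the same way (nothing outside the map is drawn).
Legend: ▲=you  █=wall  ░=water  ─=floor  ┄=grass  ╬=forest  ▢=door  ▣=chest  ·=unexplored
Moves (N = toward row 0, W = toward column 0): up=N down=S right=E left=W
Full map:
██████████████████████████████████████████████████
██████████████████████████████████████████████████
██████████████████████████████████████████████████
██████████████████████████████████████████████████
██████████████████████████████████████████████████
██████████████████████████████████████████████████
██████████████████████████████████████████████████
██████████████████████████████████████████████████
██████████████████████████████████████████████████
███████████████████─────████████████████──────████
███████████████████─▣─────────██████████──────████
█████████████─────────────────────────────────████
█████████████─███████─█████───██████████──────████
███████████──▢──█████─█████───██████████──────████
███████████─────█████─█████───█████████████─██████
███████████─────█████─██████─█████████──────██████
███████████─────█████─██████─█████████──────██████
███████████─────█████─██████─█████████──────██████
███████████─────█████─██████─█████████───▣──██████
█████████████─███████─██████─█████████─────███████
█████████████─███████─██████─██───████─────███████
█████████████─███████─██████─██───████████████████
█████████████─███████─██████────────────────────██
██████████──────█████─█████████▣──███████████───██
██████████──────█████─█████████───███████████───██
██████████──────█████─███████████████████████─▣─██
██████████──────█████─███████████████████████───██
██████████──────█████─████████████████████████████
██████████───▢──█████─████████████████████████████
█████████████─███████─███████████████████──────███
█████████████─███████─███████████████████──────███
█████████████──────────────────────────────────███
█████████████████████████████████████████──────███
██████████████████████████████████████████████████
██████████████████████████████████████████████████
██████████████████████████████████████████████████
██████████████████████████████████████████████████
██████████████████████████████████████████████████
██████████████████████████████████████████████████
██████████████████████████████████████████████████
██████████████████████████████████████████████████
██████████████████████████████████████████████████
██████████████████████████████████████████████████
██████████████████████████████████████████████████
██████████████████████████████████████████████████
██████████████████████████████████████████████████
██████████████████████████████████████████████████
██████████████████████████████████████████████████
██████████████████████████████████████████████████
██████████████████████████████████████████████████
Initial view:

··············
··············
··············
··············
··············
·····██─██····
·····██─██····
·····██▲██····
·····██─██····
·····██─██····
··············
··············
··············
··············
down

··············
··············
··············
··············
·····██─██····
·····██─██····
·····██─██····
·····██▲██····
·····██─██····
·····─────····
··············
··············
··············
··············

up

··············
··············
··············
··············
··············
·····██─██····
·····██─██····
·····██▲██····
·····██─██····
·····██─██····
·····─────····
··············
··············
··············

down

··············
··············
··············
··············
·····██─██····
·····██─██····
·····██─██····
·····██▲██····
·····██─██····
·····─────····
··············
··············
··············
··············

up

··············
··············
··············
··············
··············
·····██─██····
·····██─██····
·····██▲██····
·····██─██····
·····██─██····
·····─────····
··············
··············
··············

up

··············
··············
··············
··············
··············
·····██─██····
·····██─██····
·····██▲██····
·····██─██····
·····██─██····
·····██─██····
·····─────····
··············
··············

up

··············
··············
··············
··············
··············
·····██─██····
·····██─██····
·····██▲██····
·····██─██····
·····██─██····
·····██─██····
·····██─██····
·····─────····
··············

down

··············
··············
··············
··············
·····██─██····
·····██─██····
·····██─██····
·····██▲██····
·····██─██····
·····██─██····
·····██─██····
·····─────····
··············
··············

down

··············
··············
··············
·····██─██····
·····██─██····
·····██─██····
·····██─██····
·····██▲██····
·····██─██····
·····██─██····
·····─────····
··············
··············
··············

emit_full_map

██─██
██─██
██─██
██─██
██▲██
██─██
██─██
─────

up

··············
··············
··············
··············
·····██─██····
·····██─██····
·····██─██····
·····██▲██····
·····██─██····
·····██─██····
·····██─██····
·····─────····
··············
··············

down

··············
··············
··············
·····██─██····
·····██─██····
·····██─██····
·····██─██····
·····██▲██····
·····██─██····
·····██─██····
·····─────····
··············
··············
··············
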